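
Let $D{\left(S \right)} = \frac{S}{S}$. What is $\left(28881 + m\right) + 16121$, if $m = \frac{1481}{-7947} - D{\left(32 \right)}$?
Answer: $\frac{357621466}{7947} \approx 45001.0$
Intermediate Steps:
$D{\left(S \right)} = 1$
$m = - \frac{9428}{7947}$ ($m = \frac{1481}{-7947} - 1 = 1481 \left(- \frac{1}{7947}\right) - 1 = - \frac{1481}{7947} - 1 = - \frac{9428}{7947} \approx -1.1864$)
$\left(28881 + m\right) + 16121 = \left(28881 - \frac{9428}{7947}\right) + 16121 = \frac{229507879}{7947} + 16121 = \frac{357621466}{7947}$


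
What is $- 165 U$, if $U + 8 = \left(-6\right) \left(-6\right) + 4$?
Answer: $-5280$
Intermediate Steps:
$U = 32$ ($U = -8 + \left(\left(-6\right) \left(-6\right) + 4\right) = -8 + \left(36 + 4\right) = -8 + 40 = 32$)
$- 165 U = \left(-165\right) 32 = -5280$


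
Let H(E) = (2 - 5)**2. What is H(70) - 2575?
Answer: -2566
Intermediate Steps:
H(E) = 9 (H(E) = (-3)**2 = 9)
H(70) - 2575 = 9 - 2575 = -2566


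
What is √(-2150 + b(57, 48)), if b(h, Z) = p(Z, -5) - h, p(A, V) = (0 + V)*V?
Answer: I*√2182 ≈ 46.712*I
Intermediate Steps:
p(A, V) = V² (p(A, V) = V*V = V²)
b(h, Z) = 25 - h (b(h, Z) = (-5)² - h = 25 - h)
√(-2150 + b(57, 48)) = √(-2150 + (25 - 1*57)) = √(-2150 + (25 - 57)) = √(-2150 - 32) = √(-2182) = I*√2182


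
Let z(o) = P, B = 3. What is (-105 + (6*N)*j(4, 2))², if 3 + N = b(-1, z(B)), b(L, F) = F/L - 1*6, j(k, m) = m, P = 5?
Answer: 74529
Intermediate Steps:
z(o) = 5
b(L, F) = -6 + F/L (b(L, F) = F/L - 6 = -6 + F/L)
N = -14 (N = -3 + (-6 + 5/(-1)) = -3 + (-6 + 5*(-1)) = -3 + (-6 - 5) = -3 - 11 = -14)
(-105 + (6*N)*j(4, 2))² = (-105 + (6*(-14))*2)² = (-105 - 84*2)² = (-105 - 168)² = (-273)² = 74529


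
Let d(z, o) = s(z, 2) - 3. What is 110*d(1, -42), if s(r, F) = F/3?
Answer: -770/3 ≈ -256.67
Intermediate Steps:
s(r, F) = F/3 (s(r, F) = F*(⅓) = F/3)
d(z, o) = -7/3 (d(z, o) = (⅓)*2 - 3 = ⅔ - 3 = -7/3)
110*d(1, -42) = 110*(-7/3) = -770/3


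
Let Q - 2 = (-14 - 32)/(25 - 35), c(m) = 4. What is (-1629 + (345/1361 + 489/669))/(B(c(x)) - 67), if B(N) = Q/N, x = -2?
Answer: 9882152180/396678421 ≈ 24.912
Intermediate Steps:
Q = 33/5 (Q = 2 + (-14 - 32)/(25 - 35) = 2 - 46/(-10) = 2 - 46*(-⅒) = 2 + 23/5 = 33/5 ≈ 6.6000)
B(N) = 33/(5*N)
(-1629 + (345/1361 + 489/669))/(B(c(x)) - 67) = (-1629 + (345/1361 + 489/669))/((33/5)/4 - 67) = (-1629 + (345*(1/1361) + 489*(1/669)))/((33/5)*(¼) - 67) = (-1629 + (345/1361 + 163/223))/(33/20 - 67) = (-1629 + 298778/303503)/(-1307/20) = -494107609/303503*(-20/1307) = 9882152180/396678421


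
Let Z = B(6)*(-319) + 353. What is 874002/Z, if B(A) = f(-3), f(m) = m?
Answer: 437001/655 ≈ 667.18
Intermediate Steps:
B(A) = -3
Z = 1310 (Z = -3*(-319) + 353 = 957 + 353 = 1310)
874002/Z = 874002/1310 = 874002*(1/1310) = 437001/655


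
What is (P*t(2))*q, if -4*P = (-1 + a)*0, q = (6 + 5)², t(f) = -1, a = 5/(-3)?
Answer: 0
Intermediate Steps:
a = -5/3 (a = 5*(-⅓) = -5/3 ≈ -1.6667)
q = 121 (q = 11² = 121)
P = 0 (P = -(-1 - 5/3)*0/4 = -(-2)*0/3 = -¼*0 = 0)
(P*t(2))*q = (0*(-1))*121 = 0*121 = 0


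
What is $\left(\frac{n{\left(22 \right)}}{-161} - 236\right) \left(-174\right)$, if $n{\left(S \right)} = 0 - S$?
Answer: $\frac{6607476}{161} \approx 41040.0$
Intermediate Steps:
$n{\left(S \right)} = - S$
$\left(\frac{n{\left(22 \right)}}{-161} - 236\right) \left(-174\right) = \left(\frac{\left(-1\right) 22}{-161} - 236\right) \left(-174\right) = \left(\left(-22\right) \left(- \frac{1}{161}\right) - 236\right) \left(-174\right) = \left(\frac{22}{161} - 236\right) \left(-174\right) = \left(- \frac{37974}{161}\right) \left(-174\right) = \frac{6607476}{161}$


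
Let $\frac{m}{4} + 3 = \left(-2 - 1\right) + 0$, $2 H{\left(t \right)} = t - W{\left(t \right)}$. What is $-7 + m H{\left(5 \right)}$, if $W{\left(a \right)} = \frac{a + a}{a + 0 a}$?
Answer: $-43$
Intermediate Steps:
$W{\left(a \right)} = 2$ ($W{\left(a \right)} = \frac{2 a}{a + 0} = \frac{2 a}{a} = 2$)
$H{\left(t \right)} = -1 + \frac{t}{2}$ ($H{\left(t \right)} = \frac{t - 2}{2} = \frac{-2 + t}{2} = -1 + \frac{t}{2}$)
$m = -24$ ($m = -12 + 4 \left(\left(-2 - 1\right) + 0\right) = -12 + 4 \left(-3 + 0\right) = -12 + 4 \left(-3\right) = -12 - 12 = -24$)
$-7 + m H{\left(5 \right)} = -7 - 24 \left(-1 + \frac{1}{2} \cdot 5\right) = -7 - 24 \left(-1 + \frac{5}{2}\right) = -7 - 36 = -43$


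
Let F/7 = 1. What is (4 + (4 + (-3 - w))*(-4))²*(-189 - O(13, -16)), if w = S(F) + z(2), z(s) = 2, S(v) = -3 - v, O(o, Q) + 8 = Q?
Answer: -168960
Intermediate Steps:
F = 7 (F = 7*1 = 7)
O(o, Q) = -8 + Q
w = -8 (w = (-3 - 1*7) + 2 = (-3 - 7) + 2 = -10 + 2 = -8)
(4 + (4 + (-3 - w))*(-4))²*(-189 - O(13, -16)) = (4 + (4 + (-3 - 1*(-8)))*(-4))²*(-189 - (-8 - 16)) = (4 + (4 + (-3 + 8))*(-4))²*(-189 - 1*(-24)) = (4 + (4 + 5)*(-4))²*(-189 + 24) = (4 + 9*(-4))²*(-165) = (4 - 36)²*(-165) = (-32)²*(-165) = 1024*(-165) = -168960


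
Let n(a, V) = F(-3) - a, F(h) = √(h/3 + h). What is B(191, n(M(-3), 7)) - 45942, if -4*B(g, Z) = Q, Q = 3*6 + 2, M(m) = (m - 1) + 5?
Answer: -45947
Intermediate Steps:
F(h) = 2*√3*√h/3 (F(h) = √(h*(⅓) + h) = √(h/3 + h) = √(4*h/3) = 2*√3*√h/3)
M(m) = 4 + m (M(m) = (-1 + m) + 5 = 4 + m)
Q = 20 (Q = 18 + 2 = 20)
n(a, V) = -a + 2*I (n(a, V) = 2*√3*√(-3)/3 - a = 2*√3*(I*√3)/3 - a = 2*I - a = -a + 2*I)
B(g, Z) = -5 (B(g, Z) = -¼*20 = -5)
B(191, n(M(-3), 7)) - 45942 = -5 - 45942 = -45947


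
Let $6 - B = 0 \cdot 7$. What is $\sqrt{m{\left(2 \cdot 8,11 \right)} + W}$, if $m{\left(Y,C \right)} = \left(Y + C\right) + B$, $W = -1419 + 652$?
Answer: $i \sqrt{734} \approx 27.092 i$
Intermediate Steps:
$W = -767$
$B = 6$ ($B = 6 - 0 \cdot 7 = 6 - 0 = 6 + 0 = 6$)
$m{\left(Y,C \right)} = 6 + C + Y$ ($m{\left(Y,C \right)} = \left(Y + C\right) + 6 = \left(C + Y\right) + 6 = 6 + C + Y$)
$\sqrt{m{\left(2 \cdot 8,11 \right)} + W} = \sqrt{\left(6 + 11 + 2 \cdot 8\right) - 767} = \sqrt{\left(6 + 11 + 16\right) - 767} = \sqrt{33 - 767} = \sqrt{-734} = i \sqrt{734}$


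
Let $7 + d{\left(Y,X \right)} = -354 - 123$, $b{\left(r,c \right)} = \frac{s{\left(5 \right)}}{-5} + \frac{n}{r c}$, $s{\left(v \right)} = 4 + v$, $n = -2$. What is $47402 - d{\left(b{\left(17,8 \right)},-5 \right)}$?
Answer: $47886$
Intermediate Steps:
$b{\left(r,c \right)} = - \frac{9}{5} - \frac{2}{c r}$ ($b{\left(r,c \right)} = \frac{4 + 5}{-5} - \frac{2}{r c} = 9 \left(- \frac{1}{5}\right) - \frac{2}{c r} = - \frac{9}{5} - 2 \frac{1}{c r} = - \frac{9}{5} - \frac{2}{c r}$)
$d{\left(Y,X \right)} = -484$ ($d{\left(Y,X \right)} = -7 - 477 = -484$)
$47402 - d{\left(b{\left(17,8 \right)},-5 \right)} = 47402 - -484 = 47402 + 484 = 47886$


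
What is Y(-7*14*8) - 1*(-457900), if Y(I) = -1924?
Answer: 455976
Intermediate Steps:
Y(-7*14*8) - 1*(-457900) = -1924 - 1*(-457900) = -1924 + 457900 = 455976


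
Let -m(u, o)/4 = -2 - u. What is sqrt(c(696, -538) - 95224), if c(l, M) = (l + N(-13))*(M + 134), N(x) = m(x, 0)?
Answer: 6*I*sqrt(9962) ≈ 598.86*I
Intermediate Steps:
m(u, o) = 8 + 4*u (m(u, o) = -4*(-2 - u) = 8 + 4*u)
N(x) = 8 + 4*x
c(l, M) = (-44 + l)*(134 + M) (c(l, M) = (l + (8 + 4*(-13)))*(M + 134) = (l + (8 - 52))*(134 + M) = (l - 44)*(134 + M) = (-44 + l)*(134 + M))
sqrt(c(696, -538) - 95224) = sqrt((-5896 - 44*(-538) + 134*696 - 538*696) - 95224) = sqrt((-5896 + 23672 + 93264 - 374448) - 95224) = sqrt(-263408 - 95224) = sqrt(-358632) = 6*I*sqrt(9962)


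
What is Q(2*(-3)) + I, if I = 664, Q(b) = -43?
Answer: 621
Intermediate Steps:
Q(2*(-3)) + I = -43 + 664 = 621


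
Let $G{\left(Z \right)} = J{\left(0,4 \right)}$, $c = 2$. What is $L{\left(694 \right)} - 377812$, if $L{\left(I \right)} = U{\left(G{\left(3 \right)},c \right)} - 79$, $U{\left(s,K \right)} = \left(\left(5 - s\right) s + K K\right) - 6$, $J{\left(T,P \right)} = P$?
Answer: $-377889$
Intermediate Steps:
$G{\left(Z \right)} = 4$
$U{\left(s,K \right)} = -6 + K^{2} + s \left(5 - s\right)$ ($U{\left(s,K \right)} = \left(s \left(5 - s\right) + K^{2}\right) - 6 = \left(K^{2} + s \left(5 - s\right)\right) - 6 = -6 + K^{2} + s \left(5 - s\right)$)
$L{\left(I \right)} = -77$ ($L{\left(I \right)} = \left(-6 + 2^{2} - 4^{2} + 5 \cdot 4\right) - 79 = \left(-6 + 4 - 16 + 20\right) - 79 = 2 - 79 = -77$)
$L{\left(694 \right)} - 377812 = -77 - 377812 = -377889$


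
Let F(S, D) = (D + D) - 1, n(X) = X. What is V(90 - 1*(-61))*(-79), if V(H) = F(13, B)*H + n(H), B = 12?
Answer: -286296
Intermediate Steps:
F(S, D) = -1 + 2*D (F(S, D) = 2*D - 1 = -1 + 2*D)
V(H) = 24*H (V(H) = (-1 + 2*12)*H + H = (-1 + 24)*H + H = 23*H + H = 24*H)
V(90 - 1*(-61))*(-79) = (24*(90 - 1*(-61)))*(-79) = (24*(90 + 61))*(-79) = (24*151)*(-79) = 3624*(-79) = -286296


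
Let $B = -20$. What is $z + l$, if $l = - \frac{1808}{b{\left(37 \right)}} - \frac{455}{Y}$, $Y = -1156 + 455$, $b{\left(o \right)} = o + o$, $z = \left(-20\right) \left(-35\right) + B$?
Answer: $\frac{17020291}{25937} \approx 656.22$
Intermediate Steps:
$z = 680$ ($z = \left(-20\right) \left(-35\right) - 20 = 700 - 20 = 680$)
$b{\left(o \right)} = 2 o$
$Y = -701$
$l = - \frac{616869}{25937}$ ($l = - \frac{1808}{2 \cdot 37} - \frac{455}{-701} = - \frac{1808}{74} - - \frac{455}{701} = \left(-1808\right) \frac{1}{74} + \frac{455}{701} = - \frac{904}{37} + \frac{455}{701} = - \frac{616869}{25937} \approx -23.783$)
$z + l = 680 - \frac{616869}{25937} = \frac{17020291}{25937}$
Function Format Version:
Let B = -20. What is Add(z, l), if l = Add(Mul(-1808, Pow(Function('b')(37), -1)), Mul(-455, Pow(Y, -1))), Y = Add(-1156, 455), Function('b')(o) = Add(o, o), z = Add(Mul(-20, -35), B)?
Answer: Rational(17020291, 25937) ≈ 656.22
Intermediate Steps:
z = 680 (z = Add(Mul(-20, -35), -20) = Add(700, -20) = 680)
Function('b')(o) = Mul(2, o)
Y = -701
l = Rational(-616869, 25937) (l = Add(Mul(-1808, Pow(Mul(2, 37), -1)), Mul(-455, Pow(-701, -1))) = Add(Mul(-1808, Pow(74, -1)), Mul(-455, Rational(-1, 701))) = Add(Mul(-1808, Rational(1, 74)), Rational(455, 701)) = Add(Rational(-904, 37), Rational(455, 701)) = Rational(-616869, 25937) ≈ -23.783)
Add(z, l) = Add(680, Rational(-616869, 25937)) = Rational(17020291, 25937)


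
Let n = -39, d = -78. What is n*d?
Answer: 3042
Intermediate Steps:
n*d = -39*(-78) = 3042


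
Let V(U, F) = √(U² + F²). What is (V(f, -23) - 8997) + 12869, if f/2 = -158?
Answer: 3872 + √100385 ≈ 4188.8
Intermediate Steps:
f = -316 (f = 2*(-158) = -316)
V(U, F) = √(F² + U²)
(V(f, -23) - 8997) + 12869 = (√((-23)² + (-316)²) - 8997) + 12869 = (√(529 + 99856) - 8997) + 12869 = (√100385 - 8997) + 12869 = (-8997 + √100385) + 12869 = 3872 + √100385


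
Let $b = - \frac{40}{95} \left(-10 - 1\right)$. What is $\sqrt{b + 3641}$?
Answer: $\frac{\sqrt{1316073}}{19} \approx 60.379$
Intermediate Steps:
$b = \frac{88}{19}$ ($b = \left(-40\right) \frac{1}{95} \left(-11\right) = \left(- \frac{8}{19}\right) \left(-11\right) = \frac{88}{19} \approx 4.6316$)
$\sqrt{b + 3641} = \sqrt{\frac{88}{19} + 3641} = \sqrt{\frac{69267}{19}} = \frac{\sqrt{1316073}}{19}$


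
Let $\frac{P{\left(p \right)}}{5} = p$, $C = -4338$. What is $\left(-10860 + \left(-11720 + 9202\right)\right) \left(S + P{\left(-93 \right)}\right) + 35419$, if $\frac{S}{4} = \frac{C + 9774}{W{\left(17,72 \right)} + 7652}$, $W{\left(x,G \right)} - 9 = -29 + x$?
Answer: $\frac{47562698429}{7649} \approx 6.2182 \cdot 10^{6}$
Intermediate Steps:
$W{\left(x,G \right)} = -20 + x$ ($W{\left(x,G \right)} = 9 + \left(-29 + x\right) = -20 + x$)
$P{\left(p \right)} = 5 p$
$S = \frac{21744}{7649}$ ($S = 4 \frac{-4338 + 9774}{\left(-20 + 17\right) + 7652} = 4 \frac{5436}{-3 + 7652} = 4 \cdot \frac{5436}{7649} = \frac{21744}{7649} \approx 2.8427$)
$\left(-10860 + \left(-11720 + 9202\right)\right) \left(S + P{\left(-93 \right)}\right) + 35419 = \left(-10860 + \left(-11720 + 9202\right)\right) \left(\frac{21744}{7649} + 5 \left(-93\right)\right) + 35419 = \left(-10860 - 2518\right) \left(\frac{21744}{7649} - 465\right) + 35419 = \left(-13378\right) \left(- \frac{3535041}{7649}\right) + 35419 = \frac{47291778498}{7649} + 35419 = \frac{47562698429}{7649}$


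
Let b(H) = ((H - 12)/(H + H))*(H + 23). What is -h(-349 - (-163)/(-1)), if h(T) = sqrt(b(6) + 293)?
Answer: -sqrt(1114)/2 ≈ -16.688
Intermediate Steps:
b(H) = (-12 + H)*(23 + H)/(2*H) (b(H) = ((-12 + H)/((2*H)))*(23 + H) = ((-12 + H)*(1/(2*H)))*(23 + H) = ((-12 + H)/(2*H))*(23 + H) = (-12 + H)*(23 + H)/(2*H))
h(T) = sqrt(1114)/2 (h(T) = sqrt((1/2)*(-276 + 6*(11 + 6))/6 + 293) = sqrt((1/2)*(1/6)*(-276 + 6*17) + 293) = sqrt((1/2)*(1/6)*(-276 + 102) + 293) = sqrt((1/2)*(1/6)*(-174) + 293) = sqrt(-29/2 + 293) = sqrt(557/2) = sqrt(1114)/2)
-h(-349 - (-163)/(-1)) = -sqrt(1114)/2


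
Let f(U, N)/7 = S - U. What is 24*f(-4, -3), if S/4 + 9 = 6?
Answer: -1344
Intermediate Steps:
S = -12 (S = -36 + 4*6 = -36 + 24 = -12)
f(U, N) = -84 - 7*U (f(U, N) = 7*(-12 - U) = -84 - 7*U)
24*f(-4, -3) = 24*(-84 - 7*(-4)) = 24*(-84 + 28) = 24*(-56) = -1344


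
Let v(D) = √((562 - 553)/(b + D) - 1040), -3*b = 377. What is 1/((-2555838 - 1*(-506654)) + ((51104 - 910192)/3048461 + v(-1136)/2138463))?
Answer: -29965324295614101319243597893054480/61404471545923576880291564181145465451657 - 19872981445696823223*I*√14899376195/675449187005159345683207205992600119968227 ≈ -4.88e-7 - 3.5913e-18*I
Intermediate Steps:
b = -377/3 (b = -⅓*377 = -377/3 ≈ -125.67)
v(D) = √(-1040 + 9/(-377/3 + D)) (v(D) = √((562 - 553)/(-377/3 + D) - 1040) = √(9/(-377/3 + D) - 1040) = √(-1040 + 9/(-377/3 + D)))
1/((-2555838 - 1*(-506654)) + ((51104 - 910192)/3048461 + v(-1136)/2138463)) = 1/((-2555838 - 1*(-506654)) + ((51104 - 910192)/3048461 + √((392107 - 3120*(-1136))/(-377 + 3*(-1136)))/2138463)) = 1/((-2555838 + 506654) + (-859088*1/3048461 + √((392107 + 3544320)/(-377 - 3408))*(1/2138463))) = 1/(-2049184 + (-859088/3048461 + √(3936427/(-3785))*(1/2138463))) = 1/(-2049184 + (-859088/3048461 + √(-1/3785*3936427)*(1/2138463))) = 1/(-2049184 + (-859088/3048461 + √(-3936427/3785)*(1/2138463))) = 1/(-2049184 + (-859088/3048461 + (I*√14899376195/3785)*(1/2138463))) = 1/(-2049184 + (-859088/3048461 + I*√14899376195/8094082455)) = 1/(-6246858364912/3048461 + I*√14899376195/8094082455)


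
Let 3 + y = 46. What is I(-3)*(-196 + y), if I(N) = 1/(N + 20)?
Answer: -9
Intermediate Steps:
y = 43 (y = -3 + 46 = 43)
I(N) = 1/(20 + N)
I(-3)*(-196 + y) = (-196 + 43)/(20 - 3) = -153/17 = (1/17)*(-153) = -9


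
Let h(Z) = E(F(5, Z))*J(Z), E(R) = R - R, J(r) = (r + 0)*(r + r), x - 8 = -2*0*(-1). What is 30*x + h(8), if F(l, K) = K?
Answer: 240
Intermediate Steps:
x = 8 (x = 8 - 2*0*(-1) = 8 + 0*(-1) = 8 + 0 = 8)
J(r) = 2*r² (J(r) = r*(2*r) = 2*r²)
E(R) = 0
h(Z) = 0 (h(Z) = 0*(2*Z²) = 0)
30*x + h(8) = 30*8 + 0 = 240 + 0 = 240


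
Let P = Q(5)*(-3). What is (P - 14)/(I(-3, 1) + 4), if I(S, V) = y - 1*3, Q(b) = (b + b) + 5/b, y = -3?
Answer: 47/2 ≈ 23.500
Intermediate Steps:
Q(b) = 2*b + 5/b
I(S, V) = -6 (I(S, V) = -3 - 1*3 = -3 - 3 = -6)
P = -33 (P = (2*5 + 5/5)*(-3) = (10 + 5*(⅕))*(-3) = (10 + 1)*(-3) = 11*(-3) = -33)
(P - 14)/(I(-3, 1) + 4) = (-33 - 14)/(-6 + 4) = -47/(-2) = -½*(-47) = 47/2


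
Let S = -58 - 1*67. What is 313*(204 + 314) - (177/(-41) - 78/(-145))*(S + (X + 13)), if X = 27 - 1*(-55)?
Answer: 192642524/1189 ≈ 1.6202e+5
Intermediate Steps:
S = -125 (S = -58 - 67 = -125)
X = 82 (X = 27 + 55 = 82)
313*(204 + 314) - (177/(-41) - 78/(-145))*(S + (X + 13)) = 313*(204 + 314) - (177/(-41) - 78/(-145))*(-125 + (82 + 13)) = 313*518 - (177*(-1/41) - 78*(-1/145))*(-125 + 95) = 162134 - (-177/41 + 78/145)*(-30) = 162134 - (-22467)*(-30)/5945 = 162134 - 1*134802/1189 = 162134 - 134802/1189 = 192642524/1189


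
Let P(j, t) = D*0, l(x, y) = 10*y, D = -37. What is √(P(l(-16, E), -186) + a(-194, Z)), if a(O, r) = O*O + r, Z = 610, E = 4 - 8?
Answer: √38246 ≈ 195.57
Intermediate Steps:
E = -4
P(j, t) = 0 (P(j, t) = -37*0 = 0)
a(O, r) = r + O² (a(O, r) = O² + r = r + O²)
√(P(l(-16, E), -186) + a(-194, Z)) = √(0 + (610 + (-194)²)) = √(0 + (610 + 37636)) = √(0 + 38246) = √38246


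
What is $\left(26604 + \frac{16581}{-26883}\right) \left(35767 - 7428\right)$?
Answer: $\frac{6755816874863}{8961} \approx 7.5391 \cdot 10^{8}$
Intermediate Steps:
$\left(26604 + \frac{16581}{-26883}\right) \left(35767 - 7428\right) = \left(26604 + 16581 \left(- \frac{1}{26883}\right)\right) 28339 = \left(26604 - \frac{5527}{8961}\right) 28339 = \frac{238392917}{8961} \cdot 28339 = \frac{6755816874863}{8961}$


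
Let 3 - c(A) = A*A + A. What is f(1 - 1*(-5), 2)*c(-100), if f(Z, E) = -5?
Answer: 49485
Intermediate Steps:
c(A) = 3 - A - A² (c(A) = 3 - (A*A + A) = 3 - (A² + A) = 3 - (A + A²) = 3 + (-A - A²) = 3 - A - A²)
f(1 - 1*(-5), 2)*c(-100) = -5*(3 - 1*(-100) - 1*(-100)²) = -5*(3 + 100 - 1*10000) = -5*(3 + 100 - 10000) = -5*(-9897) = 49485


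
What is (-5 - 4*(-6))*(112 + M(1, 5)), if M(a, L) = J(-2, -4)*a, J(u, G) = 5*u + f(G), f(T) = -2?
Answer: 1900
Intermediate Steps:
J(u, G) = -2 + 5*u (J(u, G) = 5*u - 2 = -2 + 5*u)
M(a, L) = -12*a (M(a, L) = (-2 + 5*(-2))*a = (-2 - 10)*a = -12*a)
(-5 - 4*(-6))*(112 + M(1, 5)) = (-5 - 4*(-6))*(112 - 12*1) = (-5 + 24)*(112 - 12) = 19*100 = 1900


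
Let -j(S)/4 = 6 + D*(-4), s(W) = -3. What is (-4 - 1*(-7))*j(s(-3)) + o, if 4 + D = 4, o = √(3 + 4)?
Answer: -72 + √7 ≈ -69.354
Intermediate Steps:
o = √7 ≈ 2.6458
D = 0 (D = -4 + 4 = 0)
j(S) = -24 (j(S) = -4*(6 + 0*(-4)) = -4*(6 + 0) = -4*6 = -24)
(-4 - 1*(-7))*j(s(-3)) + o = (-4 - 1*(-7))*(-24) + √7 = (-4 + 7)*(-24) + √7 = 3*(-24) + √7 = -72 + √7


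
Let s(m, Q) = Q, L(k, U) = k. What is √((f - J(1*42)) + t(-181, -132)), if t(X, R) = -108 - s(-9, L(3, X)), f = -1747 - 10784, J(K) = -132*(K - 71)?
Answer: 3*I*√1830 ≈ 128.34*I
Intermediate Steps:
J(K) = 9372 - 132*K (J(K) = -132*(-71 + K) = 9372 - 132*K)
f = -12531
t(X, R) = -111 (t(X, R) = -108 - 1*3 = -108 - 3 = -111)
√((f - J(1*42)) + t(-181, -132)) = √((-12531 - (9372 - 132*42)) - 111) = √((-12531 - (9372 - 5544)) - 111) = √((-12531 - 1*3828) - 111) = √((-12531 - 3828) - 111) = √(-16359 - 111) = √(-16470) = 3*I*√1830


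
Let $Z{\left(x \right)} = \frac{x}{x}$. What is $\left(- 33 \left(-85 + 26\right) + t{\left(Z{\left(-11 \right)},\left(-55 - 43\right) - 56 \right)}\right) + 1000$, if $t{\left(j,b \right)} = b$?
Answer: $2793$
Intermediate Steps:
$Z{\left(x \right)} = 1$
$\left(- 33 \left(-85 + 26\right) + t{\left(Z{\left(-11 \right)},\left(-55 - 43\right) - 56 \right)}\right) + 1000 = \left(- 33 \left(-85 + 26\right) - 154\right) + 1000 = \left(\left(-33\right) \left(-59\right) - 154\right) + 1000 = \left(1947 - 154\right) + 1000 = 1793 + 1000 = 2793$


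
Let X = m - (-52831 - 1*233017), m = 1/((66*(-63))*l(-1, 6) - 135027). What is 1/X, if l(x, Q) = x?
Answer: 130869/37408641911 ≈ 3.4984e-6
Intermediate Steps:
m = -1/130869 (m = 1/((66*(-63))*(-1) - 135027) = 1/(-4158*(-1) - 135027) = 1/(4158 - 135027) = 1/(-130869) = -1/130869 ≈ -7.6412e-6)
X = 37408641911/130869 (X = -1/130869 - (-52831 - 1*233017) = -1/130869 - (-52831 - 233017) = -1/130869 - 1*(-285848) = -1/130869 + 285848 = 37408641911/130869 ≈ 2.8585e+5)
1/X = 1/(37408641911/130869) = 130869/37408641911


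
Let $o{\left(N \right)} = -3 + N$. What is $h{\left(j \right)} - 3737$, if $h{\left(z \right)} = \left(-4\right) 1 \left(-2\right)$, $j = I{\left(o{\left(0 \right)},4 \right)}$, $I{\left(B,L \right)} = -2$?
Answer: $-3729$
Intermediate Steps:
$j = -2$
$h{\left(z \right)} = 8$ ($h{\left(z \right)} = \left(-4\right) \left(-2\right) = 8$)
$h{\left(j \right)} - 3737 = 8 - 3737 = -3729$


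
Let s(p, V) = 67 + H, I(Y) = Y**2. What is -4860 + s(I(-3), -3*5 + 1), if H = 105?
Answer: -4688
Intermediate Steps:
s(p, V) = 172 (s(p, V) = 67 + 105 = 172)
-4860 + s(I(-3), -3*5 + 1) = -4860 + 172 = -4688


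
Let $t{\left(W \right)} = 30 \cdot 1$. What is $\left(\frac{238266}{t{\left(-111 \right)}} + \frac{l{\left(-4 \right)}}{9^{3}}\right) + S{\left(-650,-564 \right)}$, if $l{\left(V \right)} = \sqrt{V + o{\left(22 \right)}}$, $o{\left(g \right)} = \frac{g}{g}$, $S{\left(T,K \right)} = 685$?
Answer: $\frac{43136}{5} + \frac{i \sqrt{3}}{729} \approx 8627.2 + 0.0023759 i$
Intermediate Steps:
$t{\left(W \right)} = 30$
$o{\left(g \right)} = 1$
$l{\left(V \right)} = \sqrt{1 + V}$ ($l{\left(V \right)} = \sqrt{V + 1} = \sqrt{1 + V}$)
$\left(\frac{238266}{t{\left(-111 \right)}} + \frac{l{\left(-4 \right)}}{9^{3}}\right) + S{\left(-650,-564 \right)} = \left(\frac{238266}{30} + \frac{\sqrt{1 - 4}}{9^{3}}\right) + 685 = \left(238266 \cdot \frac{1}{30} + \frac{\sqrt{-3}}{729}\right) + 685 = \left(\frac{39711}{5} + i \sqrt{3} \cdot \frac{1}{729}\right) + 685 = \left(\frac{39711}{5} + \frac{i \sqrt{3}}{729}\right) + 685 = \frac{43136}{5} + \frac{i \sqrt{3}}{729}$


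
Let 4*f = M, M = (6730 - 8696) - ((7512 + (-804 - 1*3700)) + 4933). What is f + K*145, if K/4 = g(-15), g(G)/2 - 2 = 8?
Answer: 36493/4 ≈ 9123.3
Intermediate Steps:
g(G) = 20 (g(G) = 4 + 2*8 = 4 + 16 = 20)
K = 80 (K = 4*20 = 80)
M = -9907 (M = -1966 - ((7512 + (-804 - 3700)) + 4933) = -1966 - ((7512 - 4504) + 4933) = -1966 - (3008 + 4933) = -1966 - 1*7941 = -1966 - 7941 = -9907)
f = -9907/4 (f = (1/4)*(-9907) = -9907/4 ≈ -2476.8)
f + K*145 = -9907/4 + 80*145 = -9907/4 + 11600 = 36493/4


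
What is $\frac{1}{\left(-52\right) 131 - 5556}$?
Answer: $- \frac{1}{12368} \approx -8.0854 \cdot 10^{-5}$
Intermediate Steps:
$\frac{1}{\left(-52\right) 131 - 5556} = \frac{1}{-6812 - 5556} = \frac{1}{-12368} = - \frac{1}{12368}$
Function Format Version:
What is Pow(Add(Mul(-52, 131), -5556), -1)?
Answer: Rational(-1, 12368) ≈ -8.0854e-5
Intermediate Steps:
Pow(Add(Mul(-52, 131), -5556), -1) = Pow(Add(-6812, -5556), -1) = Pow(-12368, -1) = Rational(-1, 12368)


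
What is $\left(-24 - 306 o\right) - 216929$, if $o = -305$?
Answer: $-123623$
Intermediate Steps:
$\left(-24 - 306 o\right) - 216929 = \left(-24 - -93330\right) - 216929 = \left(-24 + 93330\right) - 216929 = 93306 - 216929 = -123623$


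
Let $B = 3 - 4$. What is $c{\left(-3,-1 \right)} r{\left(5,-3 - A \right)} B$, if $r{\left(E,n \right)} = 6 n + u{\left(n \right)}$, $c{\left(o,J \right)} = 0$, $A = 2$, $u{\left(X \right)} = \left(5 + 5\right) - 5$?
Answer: $0$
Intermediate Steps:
$u{\left(X \right)} = 5$ ($u{\left(X \right)} = 10 - 5 = 5$)
$r{\left(E,n \right)} = 5 + 6 n$ ($r{\left(E,n \right)} = 6 n + 5 = 5 + 6 n$)
$B = -1$ ($B = 3 - 4 = -1$)
$c{\left(-3,-1 \right)} r{\left(5,-3 - A \right)} B = 0 \left(5 + 6 \left(-3 - 2\right)\right) \left(-1\right) = 0 \left(5 + 6 \left(-5\right)\right) \left(-1\right) = 0 \left(5 - 30\right) \left(-1\right) = 0 \left(\left(-25\right) \left(-1\right)\right) = 0 \cdot 25 = 0$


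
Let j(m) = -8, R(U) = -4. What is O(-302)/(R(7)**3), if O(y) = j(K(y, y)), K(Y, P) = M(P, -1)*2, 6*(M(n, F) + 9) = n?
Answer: 1/8 ≈ 0.12500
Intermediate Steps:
M(n, F) = -9 + n/6
K(Y, P) = -18 + P/3 (K(Y, P) = (-9 + P/6)*2 = -18 + P/3)
O(y) = -8
O(-302)/(R(7)**3) = -8/((-4)**3) = -8/(-64) = -8*(-1/64) = 1/8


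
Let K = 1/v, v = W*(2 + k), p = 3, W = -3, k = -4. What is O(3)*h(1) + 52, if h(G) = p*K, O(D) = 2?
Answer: 53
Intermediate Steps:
v = 6 (v = -3*(2 - 4) = -3*(-2) = 6)
K = ⅙ (K = 1/6 = ⅙ ≈ 0.16667)
h(G) = ½ (h(G) = 3*(⅙) = ½)
O(3)*h(1) + 52 = 2*(½) + 52 = 1 + 52 = 53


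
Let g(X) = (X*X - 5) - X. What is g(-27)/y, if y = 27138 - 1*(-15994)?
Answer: 751/43132 ≈ 0.017412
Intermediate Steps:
y = 43132 (y = 27138 + 15994 = 43132)
g(X) = -5 + X**2 - X (g(X) = (X**2 - 5) - X = (-5 + X**2) - X = -5 + X**2 - X)
g(-27)/y = (-5 + (-27)**2 - 1*(-27))/43132 = (-5 + 729 + 27)*(1/43132) = 751*(1/43132) = 751/43132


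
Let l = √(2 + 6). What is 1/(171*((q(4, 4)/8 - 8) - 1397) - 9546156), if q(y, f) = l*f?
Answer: -1087379/10641537800271 - 19*√2/10641537800271 ≈ -1.0219e-7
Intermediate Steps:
l = 2*√2 (l = √8 = 2*√2 ≈ 2.8284)
q(y, f) = 2*f*√2 (q(y, f) = (2*√2)*f = 2*f*√2)
1/(171*((q(4, 4)/8 - 8) - 1397) - 9546156) = 1/(171*(((2*4*√2)/8 - 8) - 1397) - 9546156) = 1/(171*(((8*√2)*(⅛) - 8) - 1397) - 9546156) = 1/(171*((√2 - 8) - 1397) - 9546156) = 1/(171*((-8 + √2) - 1397) - 9546156) = 1/(171*(-1405 + √2) - 9546156) = 1/((-240255 + 171*√2) - 9546156) = 1/(-9786411 + 171*√2)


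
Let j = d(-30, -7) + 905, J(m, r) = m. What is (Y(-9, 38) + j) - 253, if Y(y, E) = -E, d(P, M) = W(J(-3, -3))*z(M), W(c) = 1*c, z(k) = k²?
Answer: 467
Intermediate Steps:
W(c) = c
d(P, M) = -3*M²
j = 758 (j = -3*(-7)² + 905 = -3*49 + 905 = -147 + 905 = 758)
(Y(-9, 38) + j) - 253 = (-1*38 + 758) - 253 = (-38 + 758) - 253 = 720 - 253 = 467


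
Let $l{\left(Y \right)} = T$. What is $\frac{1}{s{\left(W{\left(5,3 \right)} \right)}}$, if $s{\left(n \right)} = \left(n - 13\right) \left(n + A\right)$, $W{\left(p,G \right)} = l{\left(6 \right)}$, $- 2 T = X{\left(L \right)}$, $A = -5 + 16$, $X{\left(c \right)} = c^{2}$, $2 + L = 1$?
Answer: $- \frac{4}{567} \approx -0.0070547$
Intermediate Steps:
$L = -1$ ($L = -2 + 1 = -1$)
$A = 11$
$T = - \frac{1}{2}$ ($T = - \frac{\left(-1\right)^{2}}{2} = \left(- \frac{1}{2}\right) 1 = - \frac{1}{2} \approx -0.5$)
$l{\left(Y \right)} = - \frac{1}{2}$
$W{\left(p,G \right)} = - \frac{1}{2}$
$s{\left(n \right)} = \left(-13 + n\right) \left(11 + n\right)$ ($s{\left(n \right)} = \left(n - 13\right) \left(n + 11\right) = \left(-13 + n\right) \left(11 + n\right)$)
$\frac{1}{s{\left(W{\left(5,3 \right)} \right)}} = \frac{1}{-143 + \left(- \frac{1}{2}\right)^{2} - -1} = \frac{1}{-143 + \frac{1}{4} + 1} = \frac{1}{- \frac{567}{4}} = - \frac{4}{567}$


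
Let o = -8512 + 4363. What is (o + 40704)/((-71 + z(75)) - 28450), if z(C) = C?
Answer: -12185/9482 ≈ -1.2851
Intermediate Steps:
o = -4149
(o + 40704)/((-71 + z(75)) - 28450) = (-4149 + 40704)/((-71 + 75) - 28450) = 36555/(4 - 28450) = 36555/(-28446) = 36555*(-1/28446) = -12185/9482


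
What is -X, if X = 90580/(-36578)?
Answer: 45290/18289 ≈ 2.4764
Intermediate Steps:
X = -45290/18289 (X = 90580*(-1/36578) = -45290/18289 ≈ -2.4764)
-X = -1*(-45290/18289) = 45290/18289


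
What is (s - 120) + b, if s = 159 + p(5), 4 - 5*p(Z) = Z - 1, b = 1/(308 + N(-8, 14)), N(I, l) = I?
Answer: 11701/300 ≈ 39.003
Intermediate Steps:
b = 1/300 (b = 1/(308 - 8) = 1/300 ≈ 0.0033333)
p(Z) = 1 - Z/5 (p(Z) = 4/5 - (Z - 1)/5 = 4/5 - (-1 + Z)/5 = 4/5 + (1/5 - Z/5) = 1 - Z/5)
s = 159 (s = 159 + (1 - 1/5*5) = 159 + (1 - 1) = 159 + 0 = 159)
(s - 120) + b = (159 - 120) + 1/300 = 39 + 1/300 = 11701/300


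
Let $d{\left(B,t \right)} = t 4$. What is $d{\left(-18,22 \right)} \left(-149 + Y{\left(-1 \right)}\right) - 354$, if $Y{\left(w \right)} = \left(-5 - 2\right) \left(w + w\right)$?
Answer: $-12234$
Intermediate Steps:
$Y{\left(w \right)} = - 14 w$ ($Y{\left(w \right)} = - 7 \cdot 2 w = - 14 w$)
$d{\left(B,t \right)} = 4 t$
$d{\left(-18,22 \right)} \left(-149 + Y{\left(-1 \right)}\right) - 354 = 4 \cdot 22 \left(-149 - -14\right) - 354 = 88 \left(-149 + 14\right) - 354 = 88 \left(-135\right) - 354 = -11880 - 354 = -12234$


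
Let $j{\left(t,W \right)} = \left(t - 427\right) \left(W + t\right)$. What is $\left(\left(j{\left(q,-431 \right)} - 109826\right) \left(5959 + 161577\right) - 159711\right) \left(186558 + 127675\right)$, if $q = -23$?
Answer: $4973565654112249$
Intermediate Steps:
$j{\left(t,W \right)} = \left(-427 + t\right) \left(W + t\right)$
$\left(\left(j{\left(q,-431 \right)} - 109826\right) \left(5959 + 161577\right) - 159711\right) \left(186558 + 127675\right) = \left(\left(\left(\left(-23\right)^{2} - -184037 - -9821 - -9913\right) - 109826\right) \left(5959 + 161577\right) - 159711\right) \left(186558 + 127675\right) = \left(\left(\left(529 + 184037 + 9821 + 9913\right) - 109826\right) 167536 - 159711\right) 314233 = \left(\left(204300 - 109826\right) 167536 - 159711\right) 314233 = \left(94474 \cdot 167536 - 159711\right) 314233 = \left(15827796064 - 159711\right) 314233 = 15827636353 \cdot 314233 = 4973565654112249$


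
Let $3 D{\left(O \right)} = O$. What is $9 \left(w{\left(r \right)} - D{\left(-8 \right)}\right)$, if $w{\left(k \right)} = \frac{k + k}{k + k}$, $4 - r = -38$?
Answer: $33$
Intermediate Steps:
$r = 42$ ($r = 4 - -38 = 4 + 38 = 42$)
$D{\left(O \right)} = \frac{O}{3}$
$w{\left(k \right)} = 1$ ($w{\left(k \right)} = \frac{2 k}{2 k} = 2 k \frac{1}{2 k} = 1$)
$9 \left(w{\left(r \right)} - D{\left(-8 \right)}\right) = 9 \left(1 - \frac{1}{3} \left(-8\right)\right) = 9 \left(1 - - \frac{8}{3}\right) = 9 \left(1 + \frac{8}{3}\right) = 9 \cdot \frac{11}{3} = 33$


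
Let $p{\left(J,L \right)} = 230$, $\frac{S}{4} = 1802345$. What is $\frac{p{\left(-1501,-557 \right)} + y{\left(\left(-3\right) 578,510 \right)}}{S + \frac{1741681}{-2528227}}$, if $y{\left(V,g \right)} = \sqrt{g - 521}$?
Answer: $\frac{581492210}{18226947427579} + \frac{2528227 i \sqrt{11}}{18226947427579} \approx 3.1903 \cdot 10^{-5} + 4.6004 \cdot 10^{-7} i$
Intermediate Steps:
$S = 7209380$ ($S = 4 \cdot 1802345 = 7209380$)
$y{\left(V,g \right)} = \sqrt{-521 + g}$
$\frac{p{\left(-1501,-557 \right)} + y{\left(\left(-3\right) 578,510 \right)}}{S + \frac{1741681}{-2528227}} = \frac{230 + \sqrt{-521 + 510}}{7209380 + \frac{1741681}{-2528227}} = \frac{230 + \sqrt{-11}}{7209380 + 1741681 \left(- \frac{1}{2528227}\right)} = \frac{230 + i \sqrt{11}}{7209380 - \frac{1741681}{2528227}} = \frac{230 + i \sqrt{11}}{\frac{18226947427579}{2528227}} = \left(230 + i \sqrt{11}\right) \frac{2528227}{18226947427579} = \frac{581492210}{18226947427579} + \frac{2528227 i \sqrt{11}}{18226947427579}$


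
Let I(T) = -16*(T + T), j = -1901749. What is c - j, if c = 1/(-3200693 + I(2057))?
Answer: 6212095438232/3266517 ≈ 1.9017e+6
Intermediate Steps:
I(T) = -32*T
c = -1/3266517 (c = 1/(-3200693 - 32*2057) = 1/(-3200693 - 65824) = 1/(-3266517) = -1/3266517 ≈ -3.0614e-7)
c - j = -1/3266517 - 1*(-1901749) = -1/3266517 + 1901749 = 6212095438232/3266517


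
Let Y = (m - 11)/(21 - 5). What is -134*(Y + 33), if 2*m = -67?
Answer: -64789/16 ≈ -4049.3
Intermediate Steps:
m = -67/2 (m = (½)*(-67) = -67/2 ≈ -33.500)
Y = -89/32 (Y = (-67/2 - 11)/(21 - 5) = -89/2/16 = -89/2*1/16 = -89/32 ≈ -2.7813)
-134*(Y + 33) = -134*(-89/32 + 33) = -134*967/32 = -64789/16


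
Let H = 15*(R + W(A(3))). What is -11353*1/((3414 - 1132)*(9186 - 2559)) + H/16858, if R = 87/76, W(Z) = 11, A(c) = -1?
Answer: 97414902703/9687735139656 ≈ 0.010055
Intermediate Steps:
R = 87/76 (R = 87*(1/76) = 87/76 ≈ 1.1447)
H = 13845/76 (H = 15*(87/76 + 11) = 15*(923/76) = 13845/76 ≈ 182.17)
-11353*1/((3414 - 1132)*(9186 - 2559)) + H/16858 = -11353*1/((3414 - 1132)*(9186 - 2559)) + (13845/76)/16858 = -11353/(2282*6627) + (13845/76)*(1/16858) = -11353/15122814 + 13845/1281208 = 97414902703/9687735139656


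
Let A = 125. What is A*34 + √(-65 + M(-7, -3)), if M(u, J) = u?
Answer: 4250 + 6*I*√2 ≈ 4250.0 + 8.4853*I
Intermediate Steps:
A*34 + √(-65 + M(-7, -3)) = 125*34 + √(-65 - 7) = 4250 + √(-72) = 4250 + 6*I*√2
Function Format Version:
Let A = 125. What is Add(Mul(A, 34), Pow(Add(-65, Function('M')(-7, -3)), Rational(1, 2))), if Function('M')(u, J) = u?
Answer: Add(4250, Mul(6, I, Pow(2, Rational(1, 2)))) ≈ Add(4250.0, Mul(8.4853, I))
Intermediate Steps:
Add(Mul(A, 34), Pow(Add(-65, Function('M')(-7, -3)), Rational(1, 2))) = Add(Mul(125, 34), Pow(Add(-65, -7), Rational(1, 2))) = Add(4250, Pow(-72, Rational(1, 2))) = Add(4250, Mul(6, I, Pow(2, Rational(1, 2))))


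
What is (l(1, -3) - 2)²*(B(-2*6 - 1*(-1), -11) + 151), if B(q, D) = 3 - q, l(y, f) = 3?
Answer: 165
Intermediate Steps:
(l(1, -3) - 2)²*(B(-2*6 - 1*(-1), -11) + 151) = (3 - 2)²*((3 - (-2*6 - 1*(-1))) + 151) = 1²*((3 - (-12 + 1)) + 151) = 1*((3 - 1*(-11)) + 151) = 1*((3 + 11) + 151) = 1*(14 + 151) = 1*165 = 165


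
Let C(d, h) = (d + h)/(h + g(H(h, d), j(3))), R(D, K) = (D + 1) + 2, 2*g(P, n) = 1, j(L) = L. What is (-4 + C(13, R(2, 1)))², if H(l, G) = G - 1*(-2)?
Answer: 64/121 ≈ 0.52893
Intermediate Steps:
H(l, G) = 2 + G (H(l, G) = G + 2 = 2 + G)
g(P, n) = ½ (g(P, n) = (½)*1 = ½)
R(D, K) = 3 + D (R(D, K) = (1 + D) + 2 = 3 + D)
C(d, h) = (d + h)/(½ + h) (C(d, h) = (d + h)/(h + ½) = (d + h)/(½ + h))
(-4 + C(13, R(2, 1)))² = (-4 + 2*(13 + (3 + 2))/(1 + 2*(3 + 2)))² = (-4 + 2*(13 + 5)/(1 + 2*5))² = (-4 + 2*18/(1 + 10))² = (-4 + 2*18/11)² = (-4 + 2*(1/11)*18)² = (-4 + 36/11)² = (-8/11)² = 64/121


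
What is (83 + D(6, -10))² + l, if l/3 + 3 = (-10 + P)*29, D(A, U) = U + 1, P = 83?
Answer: 11818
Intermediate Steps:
D(A, U) = 1 + U
l = 6342 (l = -9 + 3*((-10 + 83)*29) = -9 + 3*(73*29) = -9 + 3*2117 = -9 + 6351 = 6342)
(83 + D(6, -10))² + l = (83 + (1 - 10))² + 6342 = (83 - 9)² + 6342 = 74² + 6342 = 5476 + 6342 = 11818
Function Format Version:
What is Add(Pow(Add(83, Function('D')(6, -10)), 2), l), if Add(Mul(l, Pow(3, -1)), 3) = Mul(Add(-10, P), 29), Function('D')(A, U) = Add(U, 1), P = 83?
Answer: 11818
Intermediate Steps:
Function('D')(A, U) = Add(1, U)
l = 6342 (l = Add(-9, Mul(3, Mul(Add(-10, 83), 29))) = Add(-9, Mul(3, Mul(73, 29))) = Add(-9, Mul(3, 2117)) = Add(-9, 6351) = 6342)
Add(Pow(Add(83, Function('D')(6, -10)), 2), l) = Add(Pow(Add(83, Add(1, -10)), 2), 6342) = Add(Pow(Add(83, -9), 2), 6342) = Add(Pow(74, 2), 6342) = Add(5476, 6342) = 11818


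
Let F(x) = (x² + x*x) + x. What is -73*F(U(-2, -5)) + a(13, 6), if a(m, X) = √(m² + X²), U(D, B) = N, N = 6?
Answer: -5694 + √205 ≈ -5679.7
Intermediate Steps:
U(D, B) = 6
F(x) = x + 2*x² (F(x) = (x² + x²) + x = 2*x² + x = x + 2*x²)
a(m, X) = √(X² + m²)
-73*F(U(-2, -5)) + a(13, 6) = -438*(1 + 2*6) + √(6² + 13²) = -438*(1 + 12) + √(36 + 169) = -438*13 + √205 = -73*78 + √205 = -5694 + √205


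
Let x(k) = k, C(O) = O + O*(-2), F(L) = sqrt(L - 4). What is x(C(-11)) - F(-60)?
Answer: 11 - 8*I ≈ 11.0 - 8.0*I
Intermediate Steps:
F(L) = sqrt(-4 + L)
C(O) = -O (C(O) = O - 2*O = -O)
x(C(-11)) - F(-60) = -1*(-11) - sqrt(-4 - 60) = 11 - sqrt(-64) = 11 - 8*I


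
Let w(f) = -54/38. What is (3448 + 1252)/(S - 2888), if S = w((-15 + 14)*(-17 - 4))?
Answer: -89300/54899 ≈ -1.6266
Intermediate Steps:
w(f) = -27/19 (w(f) = -54*1/38 = -27/19)
S = -27/19 ≈ -1.4211
(3448 + 1252)/(S - 2888) = (3448 + 1252)/(-27/19 - 2888) = 4700/(-54899/19) = 4700*(-19/54899) = -89300/54899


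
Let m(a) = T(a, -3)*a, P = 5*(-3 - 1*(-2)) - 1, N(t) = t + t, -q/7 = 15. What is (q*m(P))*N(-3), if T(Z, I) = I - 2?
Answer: 18900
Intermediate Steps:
q = -105 (q = -7*15 = -105)
N(t) = 2*t
P = -6 (P = 5*(-3 + 2) - 1 = 5*(-1) - 1 = -5 - 1 = -6)
T(Z, I) = -2 + I
m(a) = -5*a (m(a) = (-2 - 3)*a = -5*a)
(q*m(P))*N(-3) = (-(-525)*(-6))*(2*(-3)) = -105*30*(-6) = -3150*(-6) = 18900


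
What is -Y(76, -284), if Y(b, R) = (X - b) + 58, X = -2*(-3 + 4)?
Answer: 20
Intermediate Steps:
X = -2 (X = -2*1 = -2)
Y(b, R) = 56 - b (Y(b, R) = (-2 - b) + 58 = 56 - b)
-Y(76, -284) = -(56 - 1*76) = -(56 - 76) = -1*(-20) = 20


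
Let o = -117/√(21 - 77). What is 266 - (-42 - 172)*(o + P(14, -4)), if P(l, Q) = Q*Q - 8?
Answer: 1978 + 12519*I*√14/14 ≈ 1978.0 + 3345.8*I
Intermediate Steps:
o = 117*I*√14/28 (o = -117*(-I*√14/28) = -(-117)*I*√14/28 = 117*I*√14/28 ≈ 15.635*I)
P(l, Q) = -8 + Q² (P(l, Q) = Q² - 8 = -8 + Q²)
266 - (-42 - 172)*(o + P(14, -4)) = 266 - (-42 - 172)*(117*I*√14/28 + (-8 + (-4)²)) = 266 - (-214)*(117*I*√14/28 + (-8 + 16)) = 266 - (-214)*(117*I*√14/28 + 8) = 266 - (-214)*(8 + 117*I*√14/28) = 266 - (-1712 - 12519*I*√14/14) = 266 + (1712 + 12519*I*√14/14) = 1978 + 12519*I*√14/14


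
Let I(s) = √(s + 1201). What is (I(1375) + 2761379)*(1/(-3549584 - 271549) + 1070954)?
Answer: 11300274394959704899/3821133 + 16369030683524*√161/3821133 ≈ 2.9574e+12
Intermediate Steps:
I(s) = √(1201 + s)
(I(1375) + 2761379)*(1/(-3549584 - 271549) + 1070954) = (√(1201 + 1375) + 2761379)*(1/(-3549584 - 271549) + 1070954) = (√2576 + 2761379)*(1/(-3821133) + 1070954) = (4*√161 + 2761379)*(-1/3821133 + 1070954) = (2761379 + 4*√161)*(4092257670881/3821133) = 11300274394959704899/3821133 + 16369030683524*√161/3821133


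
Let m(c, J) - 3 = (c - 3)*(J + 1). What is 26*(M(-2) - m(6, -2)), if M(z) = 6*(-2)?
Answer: -312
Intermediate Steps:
M(z) = -12
m(c, J) = 3 + (1 + J)*(-3 + c) (m(c, J) = 3 + (c - 3)*(J + 1) = 3 + (-3 + c)*(1 + J) = 3 + (1 + J)*(-3 + c))
26*(M(-2) - m(6, -2)) = 26*(-12 - (6 - 3*(-2) - 2*6)) = 26*(-12 - (6 + 6 - 12)) = 26*(-12 - 1*0) = 26*(-12 + 0) = 26*(-12) = -312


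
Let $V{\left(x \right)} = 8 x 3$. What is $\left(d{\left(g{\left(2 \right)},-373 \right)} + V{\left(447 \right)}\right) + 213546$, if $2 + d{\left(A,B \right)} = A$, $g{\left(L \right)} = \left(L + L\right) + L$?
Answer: $224278$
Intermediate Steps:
$g{\left(L \right)} = 3 L$ ($g{\left(L \right)} = 2 L + L = 3 L$)
$V{\left(x \right)} = 24 x$
$d{\left(A,B \right)} = -2 + A$
$\left(d{\left(g{\left(2 \right)},-373 \right)} + V{\left(447 \right)}\right) + 213546 = \left(\left(-2 + 3 \cdot 2\right) + 24 \cdot 447\right) + 213546 = \left(\left(-2 + 6\right) + 10728\right) + 213546 = \left(4 + 10728\right) + 213546 = 10732 + 213546 = 224278$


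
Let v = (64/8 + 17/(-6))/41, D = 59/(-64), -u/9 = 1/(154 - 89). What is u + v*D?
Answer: -260581/1023360 ≈ -0.25463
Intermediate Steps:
u = -9/65 (u = -9/(154 - 89) = -9/65 ≈ -0.13846)
D = -59/64 (D = 59*(-1/64) = -59/64 ≈ -0.92188)
v = 31/246 (v = (64*(⅛) + 17*(-⅙))*(1/41) = (8 - 17/6)*(1/41) = (31/6)*(1/41) = 31/246 ≈ 0.12602)
u + v*D = -9/65 + (31/246)*(-59/64) = -9/65 - 1829/15744 = -260581/1023360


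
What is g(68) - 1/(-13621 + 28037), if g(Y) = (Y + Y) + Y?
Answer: 2940863/14416 ≈ 204.00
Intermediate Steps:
g(Y) = 3*Y (g(Y) = 2*Y + Y = 3*Y)
g(68) - 1/(-13621 + 28037) = 3*68 - 1/(-13621 + 28037) = 204 - 1/14416 = 2940863/14416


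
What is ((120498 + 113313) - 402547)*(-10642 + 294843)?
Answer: -47954939936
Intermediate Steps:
((120498 + 113313) - 402547)*(-10642 + 294843) = (233811 - 402547)*284201 = -168736*284201 = -47954939936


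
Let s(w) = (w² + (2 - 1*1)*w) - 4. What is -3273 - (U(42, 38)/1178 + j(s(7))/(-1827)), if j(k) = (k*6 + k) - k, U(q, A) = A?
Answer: -61788352/18879 ≈ -3272.9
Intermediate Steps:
s(w) = -4 + w + w² (s(w) = (w² + (2 - 1)*w) - 4 = (w² + 1*w) - 4 = (w² + w) - 4 = (w + w²) - 4 = -4 + w + w²)
j(k) = 6*k (j(k) = (6*k + k) - k = 7*k - k = 6*k)
-3273 - (U(42, 38)/1178 + j(s(7))/(-1827)) = -3273 - (38/1178 + (6*(-4 + 7 + 7²))/(-1827)) = -3273 - (38*(1/1178) + (6*(-4 + 7 + 49))*(-1/1827)) = -3273 - (1/31 + (6*52)*(-1/1827)) = -3273 - (1/31 + 312*(-1/1827)) = -3273 - (1/31 - 104/609) = -3273 - 1*(-2615/18879) = -3273 + 2615/18879 = -61788352/18879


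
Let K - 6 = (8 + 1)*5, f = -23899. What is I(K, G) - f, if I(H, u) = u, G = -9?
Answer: 23890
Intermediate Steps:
K = 51 (K = 6 + (8 + 1)*5 = 6 + 9*5 = 6 + 45 = 51)
I(K, G) - f = -9 - 1*(-23899) = -9 + 23899 = 23890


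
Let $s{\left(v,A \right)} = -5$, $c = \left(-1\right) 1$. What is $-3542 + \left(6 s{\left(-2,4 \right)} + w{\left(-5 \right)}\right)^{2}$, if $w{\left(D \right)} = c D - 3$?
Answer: $-2758$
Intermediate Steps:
$c = -1$
$w{\left(D \right)} = -3 - D$ ($w{\left(D \right)} = - D - 3 = -3 - D$)
$-3542 + \left(6 s{\left(-2,4 \right)} + w{\left(-5 \right)}\right)^{2} = -3542 + \left(6 \left(-5\right) - -2\right)^{2} = -3542 + \left(-30 + \left(-3 + 5\right)\right)^{2} = -3542 + \left(-30 + 2\right)^{2} = -3542 + \left(-28\right)^{2} = -3542 + 784 = -2758$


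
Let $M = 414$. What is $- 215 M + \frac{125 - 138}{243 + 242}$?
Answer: $- \frac{43169863}{485} \approx -89010.0$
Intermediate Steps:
$- 215 M + \frac{125 - 138}{243 + 242} = \left(-215\right) 414 + \frac{125 - 138}{243 + 242} = -89010 - \frac{13}{485} = - \frac{43169863}{485}$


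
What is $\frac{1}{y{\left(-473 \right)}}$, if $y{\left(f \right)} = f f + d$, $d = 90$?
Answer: $\frac{1}{223819} \approx 4.4679 \cdot 10^{-6}$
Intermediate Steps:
$y{\left(f \right)} = 90 + f^{2}$ ($y{\left(f \right)} = f f + 90 = f^{2} + 90 = 90 + f^{2}$)
$\frac{1}{y{\left(-473 \right)}} = \frac{1}{90 + \left(-473\right)^{2}} = \frac{1}{90 + 223729} = \frac{1}{223819}$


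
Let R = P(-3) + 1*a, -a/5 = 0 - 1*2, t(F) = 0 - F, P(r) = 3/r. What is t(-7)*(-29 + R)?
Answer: -140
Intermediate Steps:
t(F) = -F
a = 10 (a = -5*(0 - 1*2) = -5*(0 - 2) = -5*(-2) = 10)
R = 9 (R = 3/(-3) + 1*10 = 3*(-1/3) + 10 = -1 + 10 = 9)
t(-7)*(-29 + R) = (-1*(-7))*(-29 + 9) = 7*(-20) = -140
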